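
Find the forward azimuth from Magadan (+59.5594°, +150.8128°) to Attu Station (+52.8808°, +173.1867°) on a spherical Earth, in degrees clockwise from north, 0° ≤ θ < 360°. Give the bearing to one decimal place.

Δλ = 173.1867 − 150.8128 = 22.3739°.
θ = atan2( sin Δλ · cos φ₂ , cos φ₁ · sin φ₂ − sin φ₁ · cos φ₂ · cos Δλ )
  = atan2(0.22971, -0.07713) = 108.561° → normalised to [0°, 360°): 108.561°.

108.6°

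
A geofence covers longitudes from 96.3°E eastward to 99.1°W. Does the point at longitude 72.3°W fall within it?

Band width going east from +96.3° to -99.1°: ((-99.1 − 96.3) mod 360) = 164.6°.
Offset of -72.3° east of the west edge: ((-72.3 − 96.3) mod 360) = 191.4°.
191.4° > 164.6° ⇒ outside.

No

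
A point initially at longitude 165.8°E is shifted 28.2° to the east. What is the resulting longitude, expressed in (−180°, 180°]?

Start at +165.8°; shift +28.2° → +194.0°.
+194.0° lies outside (−180°, 180°]; subtract 360° → -166.0°.

166.0°W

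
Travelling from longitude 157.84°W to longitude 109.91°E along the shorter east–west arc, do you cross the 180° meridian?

Naïve |109.91 − -157.84| = 267.75° > 180°, so the shorter arc goes the other way round — across 180°.
Signed shortest Δλ = ((109.91 − -157.84 + 180) mod 360) − 180 = -92.25°.
Going west by 92.25° from -157.84° passes through 180° before reaching +109.91°.

Yes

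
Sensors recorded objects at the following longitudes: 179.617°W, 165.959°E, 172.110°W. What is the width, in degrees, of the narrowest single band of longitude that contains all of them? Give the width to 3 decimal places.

Sort the longitudes: -179.617°, -172.110°, +165.959°.
Eastward gaps between consecutive values (wrapping around): 7.507°, 338.069°, 14.424°.
Largest gap = 338.069° ⇒ minimal covering band is its complement: 360° − 338.069° = 21.931°.
Band runs from +165.959° eastward to -172.110°, crossing the antimeridian.

21.931°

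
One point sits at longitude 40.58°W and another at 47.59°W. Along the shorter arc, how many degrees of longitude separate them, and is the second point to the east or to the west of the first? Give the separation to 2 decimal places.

7.01° west

Raw difference: -47.59 − -40.58 = -7.01°.
Normalise into (−180°, 180°]: -7.01° stays -7.01°.
Negative ⇒ the second point lies to the west; separation 7.01°.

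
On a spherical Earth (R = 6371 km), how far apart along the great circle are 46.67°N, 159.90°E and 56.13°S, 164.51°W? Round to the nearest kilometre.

Δλ = -164.51 − 159.90 = -324.41°; wrapped into (−180°, 180°]: 35.59°.
Δφ = -56.13 − 46.67 = -102.80°.
a = sin²(Δφ/2) + cos φ₁ · cos φ₂ · sin²(Δλ/2) = 0.646492.
c = 2·atan2(√a, √(1−a)) = 1.86814 rad → d = 6371·c ≈ 11901.94 km.

11902 km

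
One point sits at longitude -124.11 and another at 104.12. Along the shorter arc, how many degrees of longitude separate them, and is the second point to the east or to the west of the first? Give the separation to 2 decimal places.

131.77° west

Raw difference: 104.12 − -124.11 = 228.23°.
Normalise into (−180°, 180°]: 228.23° − 360° = -131.77°.
Negative ⇒ the second point lies to the west; separation 131.77°.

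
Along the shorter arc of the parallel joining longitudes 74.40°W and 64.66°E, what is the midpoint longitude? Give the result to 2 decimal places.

Signed shortest Δλ from -74.40° to +64.66° is +139.06°.
Midpoint longitude = -74.40° + (+139.06°)/2 = -74.40° + 69.53° = -4.87°.

4.87°W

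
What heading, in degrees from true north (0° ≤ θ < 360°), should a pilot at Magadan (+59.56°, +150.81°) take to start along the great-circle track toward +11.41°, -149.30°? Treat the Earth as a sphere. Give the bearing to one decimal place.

110.9°

Δλ = -149.30 − 150.81 = -300.11°; wrapped into (−180°, 180°]: 59.89°.
θ = atan2( sin Δλ · cos φ₂ , cos φ₁ · sin φ₂ − sin φ₁ · cos φ₂ · cos Δλ )
  = atan2(0.84797, -0.32374) = 110.896° → normalised to [0°, 360°): 110.896°.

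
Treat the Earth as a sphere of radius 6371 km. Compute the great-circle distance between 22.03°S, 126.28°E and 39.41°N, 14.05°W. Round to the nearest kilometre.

15804 km

Δλ = -14.05 − 126.28 = -140.33°.
Δφ = 39.41 − -22.03 = 61.44°.
a = sin²(Δφ/2) + cos φ₁ · cos φ₂ · sin²(Δλ/2) = 0.894713.
c = 2·atan2(√a, √(1−a)) = 2.48067 rad → d = 6371·c ≈ 15804.34 km.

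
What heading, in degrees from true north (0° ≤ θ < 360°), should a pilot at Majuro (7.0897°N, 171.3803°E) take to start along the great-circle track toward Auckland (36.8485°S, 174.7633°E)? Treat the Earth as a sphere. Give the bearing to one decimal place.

Δλ = 174.7633 − 171.3803 = 3.3830°.
θ = atan2( sin Δλ · cos φ₂ , cos φ₁ · sin φ₂ − sin φ₁ · cos φ₂ · cos Δλ )
  = atan2(0.04722, -0.69371) = 176.106° → normalised to [0°, 360°): 176.106°.

176.1°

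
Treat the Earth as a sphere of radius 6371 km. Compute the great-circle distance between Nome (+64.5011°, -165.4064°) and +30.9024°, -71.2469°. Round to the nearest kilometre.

Δλ = -71.2469 − -165.4064 = 94.1595°.
Δφ = 30.9024 − 64.5011 = -33.5987°.
a = sin²(Δφ/2) + cos φ₁ · cos φ₂ · sin²(Δλ/2) = 0.281621.
c = 2·atan2(√a, √(1−a)) = 1.11880 rad → d = 6371·c ≈ 7127.90 km.

7128 km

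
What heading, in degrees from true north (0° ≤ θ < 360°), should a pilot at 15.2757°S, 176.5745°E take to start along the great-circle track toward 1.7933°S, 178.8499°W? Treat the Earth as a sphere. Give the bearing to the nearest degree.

19°

Δλ = -178.8499 − 176.5745 = -355.4244°; wrapped into (−180°, 180°]: 4.5756°.
θ = atan2( sin Δλ · cos φ₂ , cos φ₁ · sin φ₂ − sin φ₁ · cos φ₂ · cos Δλ )
  = atan2(0.07974, 0.23231) = 18.944° → normalised to [0°, 360°): 18.944°.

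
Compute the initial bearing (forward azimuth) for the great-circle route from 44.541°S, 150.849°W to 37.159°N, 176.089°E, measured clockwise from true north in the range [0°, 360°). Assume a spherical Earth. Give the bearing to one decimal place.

Δλ = 176.089 − -150.849 = 326.938°; wrapped into (−180°, 180°]: -33.062°.
θ = atan2( sin Δλ · cos φ₂ , cos φ₁ · sin φ₂ − sin φ₁ · cos φ₂ · cos Δλ )
  = atan2(-0.43478, 0.89901) = -25.809° → normalised to [0°, 360°): 334.191°.

334.2°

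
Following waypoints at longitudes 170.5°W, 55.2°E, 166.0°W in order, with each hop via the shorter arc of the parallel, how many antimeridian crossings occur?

Leg 1: -170.5° → +55.2°, shortest Δλ = -134.3° (west) — crosses 180°.
Leg 2: +55.2° → -166.0°, shortest Δλ = 138.8° (east) — crosses 180°.
Total crossings: 2.

2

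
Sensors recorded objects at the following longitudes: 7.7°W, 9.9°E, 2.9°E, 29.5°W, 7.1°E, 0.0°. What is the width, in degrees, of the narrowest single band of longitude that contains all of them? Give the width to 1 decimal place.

Sort the longitudes: -29.5°, -7.7°, -0.0°, +2.9°, +7.1°, +9.9°.
Eastward gaps between consecutive values (wrapping around): 21.8°, 7.7°, 2.9°, 4.2°, 2.8°, 320.6°.
Largest gap = 320.6° ⇒ minimal covering band is its complement: 360° − 320.6° = 39.4°.
Band runs from -29.5° eastward to +9.9°.

39.4°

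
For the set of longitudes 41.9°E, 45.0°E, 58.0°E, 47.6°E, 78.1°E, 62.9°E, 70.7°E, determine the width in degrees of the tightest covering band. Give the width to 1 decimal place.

Sort the longitudes: +41.9°, +45.0°, +47.6°, +58.0°, +62.9°, +70.7°, +78.1°.
Eastward gaps between consecutive values (wrapping around): 3.1°, 2.6°, 10.4°, 4.9°, 7.8°, 7.4°, 323.8°.
Largest gap = 323.8° ⇒ minimal covering band is its complement: 360° − 323.8° = 36.2°.
Band runs from +41.9° eastward to +78.1°.

36.2°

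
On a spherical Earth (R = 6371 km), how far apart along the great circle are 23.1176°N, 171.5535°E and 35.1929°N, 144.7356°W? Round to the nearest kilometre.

Δλ = -144.7356 − 171.5535 = -316.2891°; wrapped into (−180°, 180°]: 43.7109°.
Δφ = 35.1929 − 23.1176 = 12.0753°.
a = sin²(Δφ/2) + cos φ₁ · cos φ₂ · sin²(Δλ/2) = 0.115221.
c = 2·atan2(√a, √(1−a)) = 0.69265 rad → d = 6371·c ≈ 4412.85 km.

4413 km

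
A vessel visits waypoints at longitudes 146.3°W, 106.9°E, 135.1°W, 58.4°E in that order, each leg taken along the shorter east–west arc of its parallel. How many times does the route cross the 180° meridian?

Leg 1: -146.3° → +106.9°, shortest Δλ = -106.8° (west) — crosses 180°.
Leg 2: +106.9° → -135.1°, shortest Δλ = 118.0° (east) — crosses 180°.
Leg 3: -135.1° → +58.4°, shortest Δλ = -166.5° (west) — crosses 180°.
Total crossings: 3.

3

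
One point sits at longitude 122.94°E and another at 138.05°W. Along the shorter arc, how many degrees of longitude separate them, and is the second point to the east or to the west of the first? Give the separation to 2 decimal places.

99.01° east

Raw difference: -138.05 − 122.94 = -260.99°.
Normalise into (−180°, 180°]: -260.99° + 360° = 99.01°.
Positive ⇒ the second point lies to the east; separation 99.01°.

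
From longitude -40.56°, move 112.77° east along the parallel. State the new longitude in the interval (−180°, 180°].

Start at -40.56°; shift +112.77° → +72.21°.
+72.21° already lies in (−180°, 180°].

+72.21°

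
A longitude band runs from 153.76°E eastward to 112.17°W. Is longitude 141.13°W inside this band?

Band width going east from +153.76° to -112.17°: ((-112.17 − 153.76) mod 360) = 94.07°.
Offset of -141.13° east of the west edge: ((-141.13 − 153.76) mod 360) = 65.11°.
65.11° ≤ 94.07° ⇒ inside.

Yes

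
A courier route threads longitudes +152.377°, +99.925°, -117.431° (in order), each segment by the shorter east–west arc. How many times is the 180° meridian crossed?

Leg 1: +152.377° → +99.925°, shortest Δλ = -52.452° (west) — does not cross 180°.
Leg 2: +99.925° → -117.431°, shortest Δλ = 142.644° (east) — crosses 180°.
Total crossings: 1.

1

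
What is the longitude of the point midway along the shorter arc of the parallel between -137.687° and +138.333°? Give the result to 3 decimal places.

Signed shortest Δλ from -137.687° to +138.333° is -83.980°.
Midpoint longitude = -137.687° + (-83.980°)/2 = -137.687° − 41.990° = -179.677°.
(The naïve average (-137.687 + +138.333)/2 = 0.323° is on the wrong side of the globe.)

-179.677°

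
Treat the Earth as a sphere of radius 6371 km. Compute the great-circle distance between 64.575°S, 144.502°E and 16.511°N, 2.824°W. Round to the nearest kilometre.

Δλ = -2.824 − 144.502 = -147.326°.
Δφ = 16.511 − -64.575 = 81.086°.
a = sin²(Δφ/2) + cos φ₁ · cos φ₂ · sin²(Δλ/2) = 0.801581.
c = 2·atan2(√a, √(1−a)) = 2.21826 rad → d = 6371·c ≈ 14132.51 km.

14133 km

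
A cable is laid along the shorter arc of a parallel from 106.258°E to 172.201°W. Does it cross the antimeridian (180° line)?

Yes

Naïve |-172.201 − 106.258| = 278.459° > 180°, so the shorter arc goes the other way round — across 180°.
Signed shortest Δλ = ((-172.201 − 106.258 + 180) mod 360) − 180 = 81.541°.
Going east by 81.541° from +106.258° passes through 180° before reaching -172.201°.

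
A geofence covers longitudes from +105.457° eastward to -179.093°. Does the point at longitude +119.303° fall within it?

Yes

Band width going east from +105.457° to -179.093°: ((-179.093 − 105.457) mod 360) = 75.450°.
Offset of +119.303° east of the west edge: ((119.303 − 105.457) mod 360) = 13.846°.
13.846° ≤ 75.450° ⇒ inside.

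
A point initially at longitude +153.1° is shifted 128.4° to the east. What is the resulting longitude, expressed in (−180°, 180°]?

Start at +153.1°; shift +128.4° → +281.5°.
+281.5° lies outside (−180°, 180°]; subtract 360° → -78.5°.

-78.5°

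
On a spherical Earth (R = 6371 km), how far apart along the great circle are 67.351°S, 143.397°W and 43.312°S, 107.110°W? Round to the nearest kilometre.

3425 km

Δλ = -107.110 − -143.397 = 36.287°.
Δφ = -43.312 − -67.351 = 24.039°.
a = sin²(Δφ/2) + cos φ₁ · cos φ₂ · sin²(Δλ/2) = 0.070536.
c = 2·atan2(√a, √(1−a)) = 0.53762 rad → d = 6371·c ≈ 3425.21 km.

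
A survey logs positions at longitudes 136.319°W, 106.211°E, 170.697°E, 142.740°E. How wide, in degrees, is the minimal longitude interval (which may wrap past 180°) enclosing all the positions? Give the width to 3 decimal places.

Sort the longitudes: -136.319°, +106.211°, +142.740°, +170.697°.
Eastward gaps between consecutive values (wrapping around): 242.530°, 36.529°, 27.957°, 52.984°.
Largest gap = 242.530° ⇒ minimal covering band is its complement: 360° − 242.530° = 117.470°.
Band runs from +106.211° eastward to -136.319°, crossing the antimeridian.

117.470°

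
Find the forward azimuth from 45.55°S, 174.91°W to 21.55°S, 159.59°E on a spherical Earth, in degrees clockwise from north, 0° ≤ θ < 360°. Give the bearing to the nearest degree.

311°

Δλ = 159.59 − -174.91 = 334.50°; wrapped into (−180°, 180°]: -25.50°.
θ = atan2( sin Δλ · cos φ₂ , cos φ₁ · sin φ₂ − sin φ₁ · cos φ₂ · cos Δλ )
  = atan2(-0.40042, 0.34206) = -49.494° → normalised to [0°, 360°): 310.506°.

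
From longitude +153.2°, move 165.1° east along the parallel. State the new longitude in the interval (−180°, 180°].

Start at +153.2°; shift +165.1° → +318.3°.
+318.3° lies outside (−180°, 180°]; subtract 360° → -41.7°.

-41.7°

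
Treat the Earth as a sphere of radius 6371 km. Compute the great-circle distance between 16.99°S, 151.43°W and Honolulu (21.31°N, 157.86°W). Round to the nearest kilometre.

Δλ = -157.86 − -151.43 = -6.43°.
Δφ = 21.31 − -16.99 = 38.30°.
a = sin²(Δφ/2) + cos φ₁ · cos φ₂ · sin²(Δλ/2) = 0.110414.
c = 2·atan2(√a, √(1−a)) = 0.67745 rad → d = 6371·c ≈ 4316.05 km.

4316 km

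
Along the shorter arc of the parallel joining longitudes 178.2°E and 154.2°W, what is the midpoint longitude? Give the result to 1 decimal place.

168.0°W

Signed shortest Δλ from +178.2° to -154.2° is +27.6°.
Midpoint longitude = +178.2° + (+27.6°)/2 = +178.2° + 13.8° = +192.0°.
Normalise into (−180°, 180°]: -168.0°.
(The naïve average (+178.2 + -154.2)/2 = 12.0° is on the wrong side of the globe.)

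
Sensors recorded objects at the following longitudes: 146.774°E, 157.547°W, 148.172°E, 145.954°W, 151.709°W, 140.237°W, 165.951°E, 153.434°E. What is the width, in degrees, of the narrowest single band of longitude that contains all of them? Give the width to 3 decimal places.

72.989°

Sort the longitudes: -157.547°, -151.709°, -145.954°, -140.237°, +146.774°, +148.172°, +153.434°, +165.951°.
Eastward gaps between consecutive values (wrapping around): 5.838°, 5.755°, 5.717°, 287.011°, 1.398°, 5.262°, 12.517°, 36.502°.
Largest gap = 287.011° ⇒ minimal covering band is its complement: 360° − 287.011° = 72.989°.
Band runs from +146.774° eastward to -140.237°, crossing the antimeridian.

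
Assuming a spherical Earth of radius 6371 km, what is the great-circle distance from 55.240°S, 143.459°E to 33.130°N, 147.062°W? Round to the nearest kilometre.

Δλ = -147.062 − 143.459 = -290.521°; wrapped into (−180°, 180°]: 69.479°.
Δφ = 33.130 − -55.240 = 88.370°.
a = sin²(Δφ/2) + cos φ₁ · cos φ₂ · sin²(Δλ/2) = 0.640819.
c = 2·atan2(√a, √(1−a)) = 1.85630 rad → d = 6371·c ≈ 11826.46 km.

11826 km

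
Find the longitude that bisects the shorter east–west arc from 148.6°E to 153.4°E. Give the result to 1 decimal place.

151.0°E

Signed shortest Δλ from +148.6° to +153.4° is +4.8°.
Midpoint longitude = +148.6° + (+4.8°)/2 = +148.6° + 2.4° = +151.0°.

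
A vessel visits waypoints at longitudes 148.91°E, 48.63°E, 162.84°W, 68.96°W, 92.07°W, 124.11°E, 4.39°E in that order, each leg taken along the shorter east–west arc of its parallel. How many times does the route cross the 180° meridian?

Leg 1: +148.91° → +48.63°, shortest Δλ = -100.28° (west) — does not cross 180°.
Leg 2: +48.63° → -162.84°, shortest Δλ = 148.53° (east) — crosses 180°.
Leg 3: -162.84° → -68.96°, shortest Δλ = 93.88° (east) — does not cross 180°.
Leg 4: -68.96° → -92.07°, shortest Δλ = -23.11° (west) — does not cross 180°.
Leg 5: -92.07° → +124.11°, shortest Δλ = -143.82° (west) — crosses 180°.
Leg 6: +124.11° → +4.39°, shortest Δλ = -119.72° (west) — does not cross 180°.
Total crossings: 2.

2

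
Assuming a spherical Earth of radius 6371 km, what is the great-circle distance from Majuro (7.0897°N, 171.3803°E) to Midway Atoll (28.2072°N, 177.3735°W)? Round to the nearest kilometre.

Δλ = -177.3735 − 171.3803 = -348.7538°; wrapped into (−180°, 180°]: 11.2462°.
Δφ = 28.2072 − 7.0897 = 21.1175°.
a = sin²(Δφ/2) + cos φ₁ · cos φ₂ · sin²(Δλ/2) = 0.041974.
c = 2·atan2(√a, √(1−a)) = 0.41267 rad → d = 6371·c ≈ 2629.15 km.

2629 km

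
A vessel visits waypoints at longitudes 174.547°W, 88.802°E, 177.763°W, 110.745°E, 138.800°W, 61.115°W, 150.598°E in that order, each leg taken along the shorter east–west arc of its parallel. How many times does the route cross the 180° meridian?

Leg 1: -174.547° → +88.802°, shortest Δλ = -96.651° (west) — crosses 180°.
Leg 2: +88.802° → -177.763°, shortest Δλ = 93.435° (east) — crosses 180°.
Leg 3: -177.763° → +110.745°, shortest Δλ = -71.492° (west) — crosses 180°.
Leg 4: +110.745° → -138.800°, shortest Δλ = 110.455° (east) — crosses 180°.
Leg 5: -138.800° → -61.115°, shortest Δλ = 77.685° (east) — does not cross 180°.
Leg 6: -61.115° → +150.598°, shortest Δλ = -148.287° (west) — crosses 180°.
Total crossings: 5.

5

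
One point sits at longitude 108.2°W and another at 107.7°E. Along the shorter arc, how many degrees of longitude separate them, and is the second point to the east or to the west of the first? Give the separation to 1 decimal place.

Raw difference: 107.7 − -108.2 = 215.9°.
Normalise into (−180°, 180°]: 215.9° − 360° = -144.1°.
Negative ⇒ the second point lies to the west; separation 144.1°.

144.1° west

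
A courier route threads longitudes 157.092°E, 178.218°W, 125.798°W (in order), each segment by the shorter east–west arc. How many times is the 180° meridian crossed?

Leg 1: +157.092° → -178.218°, shortest Δλ = 24.69° (east) — crosses 180°.
Leg 2: -178.218° → -125.798°, shortest Δλ = 52.42° (east) — does not cross 180°.
Total crossings: 1.

1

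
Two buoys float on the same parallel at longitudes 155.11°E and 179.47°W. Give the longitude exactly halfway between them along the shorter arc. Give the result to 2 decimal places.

Signed shortest Δλ from +155.11° to -179.47° is +25.42°.
Midpoint longitude = +155.11° + (+25.42°)/2 = +155.11° + 12.71° = +167.82°.
(The naïve average (+155.11 + -179.47)/2 = -12.18° is on the wrong side of the globe.)

167.82°E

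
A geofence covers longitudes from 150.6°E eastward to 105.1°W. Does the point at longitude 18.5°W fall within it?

Band width going east from +150.6° to -105.1°: ((-105.1 − 150.6) mod 360) = 104.3°.
Offset of -18.5° east of the west edge: ((-18.5 − 150.6) mod 360) = 190.9°.
190.9° > 104.3° ⇒ outside.

No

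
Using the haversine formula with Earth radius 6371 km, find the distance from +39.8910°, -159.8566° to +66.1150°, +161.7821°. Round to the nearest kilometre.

Δλ = 161.7821 − -159.8566 = 321.6387°; wrapped into (−180°, 180°]: -38.3613°.
Δφ = 66.1150 − 39.8910 = 26.2240°.
a = sin²(Δφ/2) + cos φ₁ · cos φ₂ · sin²(Δλ/2) = 0.084998.
c = 2·atan2(√a, √(1−a)) = 0.59168 rad → d = 6371·c ≈ 3769.60 km.

3770 km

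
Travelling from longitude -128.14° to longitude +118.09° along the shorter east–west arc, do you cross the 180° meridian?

Naïve |118.09 − -128.14| = 246.23° > 180°, so the shorter arc goes the other way round — across 180°.
Signed shortest Δλ = ((118.09 − -128.14 + 180) mod 360) − 180 = -113.77°.
Going west by 113.77° from -128.14° passes through 180° before reaching +118.09°.

Yes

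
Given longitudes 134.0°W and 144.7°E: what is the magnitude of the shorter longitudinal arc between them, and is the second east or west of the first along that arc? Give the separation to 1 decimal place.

81.3° west

Raw difference: 144.7 − -134.0 = 278.7°.
Normalise into (−180°, 180°]: 278.7° − 360° = -81.3°.
Negative ⇒ the second point lies to the west; separation 81.3°.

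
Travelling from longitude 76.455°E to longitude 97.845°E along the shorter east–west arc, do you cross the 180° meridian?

No

Signed shortest Δλ = ((97.845 − 76.455 + 180) mod 360) − 180 = 21.39°.
Going east by 21.39° from +76.455° reaches +97.845° without touching 180°.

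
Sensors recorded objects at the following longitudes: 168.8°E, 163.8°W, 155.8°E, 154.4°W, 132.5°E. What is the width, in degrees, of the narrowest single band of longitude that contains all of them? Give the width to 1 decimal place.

73.1°

Sort the longitudes: -163.8°, -154.4°, +132.5°, +155.8°, +168.8°.
Eastward gaps between consecutive values (wrapping around): 9.4°, 286.9°, 23.3°, 13.0°, 27.4°.
Largest gap = 286.9° ⇒ minimal covering band is its complement: 360° − 286.9° = 73.1°.
Band runs from +132.5° eastward to -154.4°, crossing the antimeridian.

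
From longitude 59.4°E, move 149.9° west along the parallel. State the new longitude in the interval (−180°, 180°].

Start at +59.4°; shift −149.9° → -90.5°.
-90.5° already lies in (−180°, 180°].

90.5°W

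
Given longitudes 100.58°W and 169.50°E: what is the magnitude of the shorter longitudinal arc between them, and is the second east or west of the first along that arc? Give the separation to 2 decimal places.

89.92° west

Raw difference: 169.50 − -100.58 = 270.08°.
Normalise into (−180°, 180°]: 270.08° − 360° = -89.92°.
Negative ⇒ the second point lies to the west; separation 89.92°.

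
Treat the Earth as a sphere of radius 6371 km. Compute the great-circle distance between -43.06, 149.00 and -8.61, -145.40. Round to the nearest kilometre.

Δλ = -145.40 − 149.00 = -294.40°; wrapped into (−180°, 180°]: 65.60°.
Δφ = -8.61 − -43.06 = 34.45°.
a = sin²(Δφ/2) + cos φ₁ · cos φ₂ · sin²(Δλ/2) = 0.299678.
c = 2·atan2(√a, √(1−a)) = 1.15858 rad → d = 6371·c ≈ 7381.29 km.

7381 km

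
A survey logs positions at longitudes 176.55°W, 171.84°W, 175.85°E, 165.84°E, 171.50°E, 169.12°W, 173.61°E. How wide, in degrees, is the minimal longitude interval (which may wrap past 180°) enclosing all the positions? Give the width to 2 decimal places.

25.04°

Sort the longitudes: -176.55°, -171.84°, -169.12°, +165.84°, +171.50°, +173.61°, +175.85°.
Eastward gaps between consecutive values (wrapping around): 4.71°, 2.72°, 334.96°, 5.66°, 2.11°, 2.24°, 7.60°.
Largest gap = 334.96° ⇒ minimal covering band is its complement: 360° − 334.96° = 25.04°.
Band runs from +165.84° eastward to -169.12°, crossing the antimeridian.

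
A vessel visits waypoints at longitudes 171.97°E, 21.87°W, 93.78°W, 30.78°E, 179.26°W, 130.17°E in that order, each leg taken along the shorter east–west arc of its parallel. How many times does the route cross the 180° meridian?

3

Leg 1: +171.97° → -21.87°, shortest Δλ = 166.16° (east) — crosses 180°.
Leg 2: -21.87° → -93.78°, shortest Δλ = -71.91° (west) — does not cross 180°.
Leg 3: -93.78° → +30.78°, shortest Δλ = 124.56° (east) — does not cross 180°.
Leg 4: +30.78° → -179.26°, shortest Δλ = 149.96° (east) — crosses 180°.
Leg 5: -179.26° → +130.17°, shortest Δλ = -50.57° (west) — crosses 180°.
Total crossings: 3.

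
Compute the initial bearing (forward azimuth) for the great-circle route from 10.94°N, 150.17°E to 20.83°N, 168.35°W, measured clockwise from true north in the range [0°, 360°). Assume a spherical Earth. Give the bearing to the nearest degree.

71°

Δλ = -168.35 − 150.17 = -318.52°; wrapped into (−180°, 180°]: 41.48°.
θ = atan2( sin Δλ · cos φ₂ , cos φ₁ · sin φ₂ − sin φ₁ · cos φ₂ · cos Δλ )
  = atan2(0.61907, 0.21625) = 70.745° → normalised to [0°, 360°): 70.745°.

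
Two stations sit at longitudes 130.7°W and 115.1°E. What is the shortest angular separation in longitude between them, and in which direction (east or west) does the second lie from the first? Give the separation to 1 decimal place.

114.2° west

Raw difference: 115.1 − -130.7 = 245.8°.
Normalise into (−180°, 180°]: 245.8° − 360° = -114.2°.
Negative ⇒ the second point lies to the west; separation 114.2°.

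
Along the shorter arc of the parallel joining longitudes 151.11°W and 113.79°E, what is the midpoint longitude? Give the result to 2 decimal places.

Signed shortest Δλ from -151.11° to +113.79° is -95.10°.
Midpoint longitude = -151.11° + (-95.10°)/2 = -151.11° − 47.55° = -198.66°.
Normalise into (−180°, 180°]: +161.34°.
(The naïve average (-151.11 + +113.79)/2 = -18.66° is on the wrong side of the globe.)

161.34°E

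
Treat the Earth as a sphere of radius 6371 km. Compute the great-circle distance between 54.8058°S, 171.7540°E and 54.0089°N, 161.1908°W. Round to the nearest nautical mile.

Δλ = -161.1908 − 171.7540 = -332.9448°; wrapped into (−180°, 180°]: 27.0552°.
Δφ = 54.0089 − -54.8058 = 108.8147°.
a = sin²(Δφ/2) + cos φ₁ · cos φ₂ · sin²(Δλ/2) = 0.679786.
c = 2·atan2(√a, √(1−a)) = 1.93861 rad → d = 6371·c ≈ 12350.86 km ≈ 6668.93 nmi.

6669 nmi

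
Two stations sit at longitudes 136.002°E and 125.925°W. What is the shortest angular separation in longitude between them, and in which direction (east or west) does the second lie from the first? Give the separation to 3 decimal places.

98.073° east

Raw difference: -125.925 − 136.002 = -261.927°.
Normalise into (−180°, 180°]: -261.927° + 360° = 98.073°.
Positive ⇒ the second point lies to the east; separation 98.073°.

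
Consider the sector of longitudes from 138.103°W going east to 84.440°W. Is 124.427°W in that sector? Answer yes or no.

Yes

Band width going east from -138.103° to -84.440°: ((-84.440 − -138.103) mod 360) = 53.663°.
Offset of -124.427° east of the west edge: ((-124.427 − -138.103) mod 360) = 13.676°.
13.676° ≤ 53.663° ⇒ inside.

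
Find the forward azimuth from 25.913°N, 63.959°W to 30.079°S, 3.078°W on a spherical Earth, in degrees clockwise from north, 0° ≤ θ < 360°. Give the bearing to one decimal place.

130.0°

Δλ = -3.078 − -63.959 = 60.881°.
θ = atan2( sin Δλ · cos φ₂ , cos φ₁ · sin φ₂ − sin φ₁ · cos φ₂ · cos Δλ )
  = atan2(0.75597, -0.63482) = 130.022° → normalised to [0°, 360°): 130.022°.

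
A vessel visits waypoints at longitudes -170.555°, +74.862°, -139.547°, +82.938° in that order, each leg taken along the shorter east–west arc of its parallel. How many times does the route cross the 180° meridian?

Leg 1: -170.555° → +74.862°, shortest Δλ = -114.583° (west) — crosses 180°.
Leg 2: +74.862° → -139.547°, shortest Δλ = 145.591° (east) — crosses 180°.
Leg 3: -139.547° → +82.938°, shortest Δλ = -137.515° (west) — crosses 180°.
Total crossings: 3.

3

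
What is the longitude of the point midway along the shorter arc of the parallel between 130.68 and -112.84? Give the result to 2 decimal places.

Signed shortest Δλ from +130.68° to -112.84° is +116.48°.
Midpoint longitude = +130.68° + (+116.48°)/2 = +130.68° + 58.24° = +188.92°.
Normalise into (−180°, 180°]: -171.08°.
(The naïve average (+130.68 + -112.84)/2 = 8.92° is on the wrong side of the globe.)

-171.08°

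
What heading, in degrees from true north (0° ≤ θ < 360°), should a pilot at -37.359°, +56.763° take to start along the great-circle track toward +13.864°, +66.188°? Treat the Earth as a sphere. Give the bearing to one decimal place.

Δλ = 66.188 − 56.763 = 9.425°.
θ = atan2( sin Δλ · cos φ₂ , cos φ₁ · sin φ₂ − sin φ₁ · cos φ₂ · cos Δλ )
  = atan2(0.15899, 0.77164) = 11.642° → normalised to [0°, 360°): 11.642°.

11.6°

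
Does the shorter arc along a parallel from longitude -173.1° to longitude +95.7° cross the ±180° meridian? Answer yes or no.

Yes

Naïve |95.7 − -173.1| = 268.8° > 180°, so the shorter arc goes the other way round — across 180°.
Signed shortest Δλ = ((95.7 − -173.1 + 180) mod 360) − 180 = -91.2°.
Going west by 91.2° from -173.1° passes through 180° before reaching +95.7°.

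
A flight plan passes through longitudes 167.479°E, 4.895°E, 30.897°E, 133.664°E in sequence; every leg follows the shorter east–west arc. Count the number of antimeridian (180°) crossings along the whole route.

0

Leg 1: +167.479° → +4.895°, shortest Δλ = -162.584° (west) — does not cross 180°.
Leg 2: +4.895° → +30.897°, shortest Δλ = 26.002° (east) — does not cross 180°.
Leg 3: +30.897° → +133.664°, shortest Δλ = 102.767° (east) — does not cross 180°.
Total crossings: 0.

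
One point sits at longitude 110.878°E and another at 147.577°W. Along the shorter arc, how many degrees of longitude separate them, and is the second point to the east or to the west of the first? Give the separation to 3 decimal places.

Raw difference: -147.577 − 110.878 = -258.455°.
Normalise into (−180°, 180°]: -258.455° + 360° = 101.545°.
Positive ⇒ the second point lies to the east; separation 101.545°.

101.545° east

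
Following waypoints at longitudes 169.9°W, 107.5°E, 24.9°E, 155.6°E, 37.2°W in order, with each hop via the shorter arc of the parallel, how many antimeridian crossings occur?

2

Leg 1: -169.9° → +107.5°, shortest Δλ = -82.6° (west) — crosses 180°.
Leg 2: +107.5° → +24.9°, shortest Δλ = -82.6° (west) — does not cross 180°.
Leg 3: +24.9° → +155.6°, shortest Δλ = 130.7° (east) — does not cross 180°.
Leg 4: +155.6° → -37.2°, shortest Δλ = 167.2° (east) — crosses 180°.
Total crossings: 2.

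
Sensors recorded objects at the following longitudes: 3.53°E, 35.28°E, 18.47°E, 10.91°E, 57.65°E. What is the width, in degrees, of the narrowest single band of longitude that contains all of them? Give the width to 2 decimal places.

Sort the longitudes: +3.53°, +10.91°, +18.47°, +35.28°, +57.65°.
Eastward gaps between consecutive values (wrapping around): 7.38°, 7.56°, 16.81°, 22.37°, 305.88°.
Largest gap = 305.88° ⇒ minimal covering band is its complement: 360° − 305.88° = 54.12°.
Band runs from +3.53° eastward to +57.65°.

54.12°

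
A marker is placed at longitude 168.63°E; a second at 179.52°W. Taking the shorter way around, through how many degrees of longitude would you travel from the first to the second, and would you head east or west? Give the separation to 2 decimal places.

Raw difference: -179.52 − 168.63 = -348.15°.
Normalise into (−180°, 180°]: -348.15° + 360° = 11.85°.
Positive ⇒ the second point lies to the east; separation 11.85°.

11.85° east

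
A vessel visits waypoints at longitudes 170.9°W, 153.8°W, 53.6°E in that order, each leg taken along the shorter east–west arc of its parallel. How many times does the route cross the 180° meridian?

1

Leg 1: -170.9° → -153.8°, shortest Δλ = 17.1° (east) — does not cross 180°.
Leg 2: -153.8° → +53.6°, shortest Δλ = -152.6° (west) — crosses 180°.
Total crossings: 1.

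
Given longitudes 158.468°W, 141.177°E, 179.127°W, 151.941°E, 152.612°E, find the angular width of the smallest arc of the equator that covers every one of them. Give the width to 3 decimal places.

Sort the longitudes: -179.127°, -158.468°, +141.177°, +151.941°, +152.612°.
Eastward gaps between consecutive values (wrapping around): 20.659°, 299.645°, 10.764°, 0.671°, 28.261°.
Largest gap = 299.645° ⇒ minimal covering band is its complement: 360° − 299.645° = 60.355°.
Band runs from +141.177° eastward to -158.468°, crossing the antimeridian.

60.355°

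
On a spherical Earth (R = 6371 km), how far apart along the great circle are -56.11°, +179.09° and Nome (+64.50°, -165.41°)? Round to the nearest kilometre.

Δλ = -165.41 − 179.09 = -344.50°; wrapped into (−180°, 180°]: 15.50°.
Δφ = 64.50 − -56.11 = 120.61°.
a = sin²(Δφ/2) + cos φ₁ · cos φ₂ · sin²(Δλ/2) = 0.758961.
c = 2·atan2(√a, √(1−a)) = 2.11522 rad → d = 6371·c ≈ 13476.04 km.

13476 km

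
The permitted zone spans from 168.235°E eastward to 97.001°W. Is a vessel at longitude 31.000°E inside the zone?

Band width going east from +168.235° to -97.001°: ((-97.001 − 168.235) mod 360) = 94.764°.
Offset of +31.000° east of the west edge: ((31.000 − 168.235) mod 360) = 222.765°.
222.765° > 94.764° ⇒ outside.

No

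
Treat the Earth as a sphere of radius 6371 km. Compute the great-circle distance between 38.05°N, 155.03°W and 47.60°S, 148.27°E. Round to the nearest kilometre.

11055 km

Δλ = 148.27 − -155.03 = 303.30°; wrapped into (−180°, 180°]: -56.70°.
Δφ = -47.60 − 38.05 = -85.65°.
a = sin²(Δφ/2) + cos φ₁ · cos φ₂ · sin²(Δλ/2) = 0.581809.
c = 2·atan2(√a, √(1−a)) = 1.73515 rad → d = 6371·c ≈ 11054.66 km.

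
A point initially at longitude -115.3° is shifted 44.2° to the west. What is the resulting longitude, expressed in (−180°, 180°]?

Start at -115.3°; shift −44.2° → -159.5°.
-159.5° already lies in (−180°, 180°].

-159.5°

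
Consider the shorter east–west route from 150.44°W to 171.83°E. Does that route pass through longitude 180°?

Naïve |171.83 − -150.44| = 322.27° > 180°, so the shorter arc goes the other way round — across 180°.
Signed shortest Δλ = ((171.83 − -150.44 + 180) mod 360) − 180 = -37.73°.
Going west by 37.73° from -150.44° passes through 180° before reaching +171.83°.

Yes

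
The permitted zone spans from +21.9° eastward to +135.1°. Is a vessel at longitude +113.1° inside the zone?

Band width going east from +21.9° to +135.1°: ((135.1 − 21.9) mod 360) = 113.2°.
Offset of +113.1° east of the west edge: ((113.1 − 21.9) mod 360) = 91.2°.
91.2° ≤ 113.2° ⇒ inside.

Yes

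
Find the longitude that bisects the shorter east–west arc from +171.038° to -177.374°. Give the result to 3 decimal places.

Signed shortest Δλ from +171.038° to -177.374° is +11.588°.
Midpoint longitude = +171.038° + (+11.588°)/2 = +171.038° + 5.794° = +176.832°.
(The naïve average (+171.038 + -177.374)/2 = -3.168° is on the wrong side of the globe.)

+176.832°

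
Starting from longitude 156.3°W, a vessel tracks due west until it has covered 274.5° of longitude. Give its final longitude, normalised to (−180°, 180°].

70.8°W

Start at -156.3°; shift −274.5° → -430.8°.
-430.8° lies outside (−180°, 180°]; add 360° → -70.8°.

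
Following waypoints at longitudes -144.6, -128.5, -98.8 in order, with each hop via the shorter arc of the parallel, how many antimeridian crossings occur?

Leg 1: -144.6° → -128.5°, shortest Δλ = 16.1° (east) — does not cross 180°.
Leg 2: -128.5° → -98.8°, shortest Δλ = 29.7° (east) — does not cross 180°.
Total crossings: 0.

0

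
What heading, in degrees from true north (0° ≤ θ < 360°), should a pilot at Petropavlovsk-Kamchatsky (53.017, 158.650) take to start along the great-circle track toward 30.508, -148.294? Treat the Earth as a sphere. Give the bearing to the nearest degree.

Δλ = -148.294 − 158.650 = -306.944°; wrapped into (−180°, 180°]: 53.056°.
θ = atan2( sin Δλ · cos φ₂ , cos φ₁ · sin φ₂ − sin φ₁ · cos φ₂ · cos Δλ )
  = atan2(0.68858, -0.10825) = 98.934° → normalised to [0°, 360°): 98.934°.

99°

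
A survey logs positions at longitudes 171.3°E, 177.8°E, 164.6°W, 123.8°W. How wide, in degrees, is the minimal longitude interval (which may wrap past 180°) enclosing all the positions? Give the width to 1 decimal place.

Sort the longitudes: -164.6°, -123.8°, +171.3°, +177.8°.
Eastward gaps between consecutive values (wrapping around): 40.8°, 295.1°, 6.5°, 17.6°.
Largest gap = 295.1° ⇒ minimal covering band is its complement: 360° − 295.1° = 64.9°.
Band runs from +171.3° eastward to -123.8°, crossing the antimeridian.

64.9°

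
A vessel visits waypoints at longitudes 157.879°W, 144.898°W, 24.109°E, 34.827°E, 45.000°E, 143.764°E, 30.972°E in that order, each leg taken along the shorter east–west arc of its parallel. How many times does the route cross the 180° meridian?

0

Leg 1: -157.879° → -144.898°, shortest Δλ = 12.981° (east) — does not cross 180°.
Leg 2: -144.898° → +24.109°, shortest Δλ = 169.007° (east) — does not cross 180°.
Leg 3: +24.109° → +34.827°, shortest Δλ = 10.718° (east) — does not cross 180°.
Leg 4: +34.827° → +45.000°, shortest Δλ = 10.173° (east) — does not cross 180°.
Leg 5: +45.000° → +143.764°, shortest Δλ = 98.764° (east) — does not cross 180°.
Leg 6: +143.764° → +30.972°, shortest Δλ = -112.792° (west) — does not cross 180°.
Total crossings: 0.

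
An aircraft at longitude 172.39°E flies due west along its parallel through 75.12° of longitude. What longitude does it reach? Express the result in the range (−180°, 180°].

Start at +172.39°; shift −75.12° → +97.27°.
+97.27° already lies in (−180°, 180°].

97.27°E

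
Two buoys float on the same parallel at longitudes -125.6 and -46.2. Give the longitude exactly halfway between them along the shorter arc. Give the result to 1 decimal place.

Signed shortest Δλ from -125.6° to -46.2° is +79.4°.
Midpoint longitude = -125.6° + (+79.4°)/2 = -125.6° + 39.7° = -85.9°.

-85.9°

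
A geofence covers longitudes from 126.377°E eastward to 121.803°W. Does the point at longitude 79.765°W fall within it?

No

Band width going east from +126.377° to -121.803°: ((-121.803 − 126.377) mod 360) = 111.820°.
Offset of -79.765° east of the west edge: ((-79.765 − 126.377) mod 360) = 153.858°.
153.858° > 111.820° ⇒ outside.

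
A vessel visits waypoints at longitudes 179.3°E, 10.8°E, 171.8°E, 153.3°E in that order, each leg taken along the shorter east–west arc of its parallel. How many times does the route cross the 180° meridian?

Leg 1: +179.3° → +10.8°, shortest Δλ = -168.5° (west) — does not cross 180°.
Leg 2: +10.8° → +171.8°, shortest Δλ = 161.0° (east) — does not cross 180°.
Leg 3: +171.8° → +153.3°, shortest Δλ = -18.5° (west) — does not cross 180°.
Total crossings: 0.

0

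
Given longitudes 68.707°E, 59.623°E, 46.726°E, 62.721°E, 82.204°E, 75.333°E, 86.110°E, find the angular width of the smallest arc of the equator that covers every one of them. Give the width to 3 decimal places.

39.384°

Sort the longitudes: +46.726°, +59.623°, +62.721°, +68.707°, +75.333°, +82.204°, +86.110°.
Eastward gaps between consecutive values (wrapping around): 12.897°, 3.098°, 5.986°, 6.626°, 6.871°, 3.906°, 320.616°.
Largest gap = 320.616° ⇒ minimal covering band is its complement: 360° − 320.616° = 39.384°.
Band runs from +46.726° eastward to +86.110°.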